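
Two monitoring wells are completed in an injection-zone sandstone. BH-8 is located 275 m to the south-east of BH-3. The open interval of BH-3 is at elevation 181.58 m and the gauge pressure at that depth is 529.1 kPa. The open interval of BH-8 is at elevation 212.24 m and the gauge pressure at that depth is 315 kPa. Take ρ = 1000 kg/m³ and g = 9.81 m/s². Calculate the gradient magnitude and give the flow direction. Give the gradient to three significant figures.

Pressure head at BH-3: ψ = P/(ρg) = 529.1×1000 / (1000 × 9.81) = 53.93 m.
Total head at BH-3: h = z + ψ = 181.58 + 53.93 = 235.51 m.
Pressure head at BH-8: ψ = P/(ρg) = 315×1000 / (1000 × 9.81) = 32.11 m.
Total head at BH-8: h = z + ψ = 212.24 + 32.11 = 244.35 m.
Head difference: h(BH-3) − h(BH-8) = 235.51 − 244.35 = -8.84 m.
Hydraulic gradient: i = |Δh| / L = 8.84 / 275 = 0.0321.
Flow is from higher to lower head: from BH-8 toward BH-3, i.e. toward the north-west.

i ≈ 0.0321; groundwater flows toward the north-west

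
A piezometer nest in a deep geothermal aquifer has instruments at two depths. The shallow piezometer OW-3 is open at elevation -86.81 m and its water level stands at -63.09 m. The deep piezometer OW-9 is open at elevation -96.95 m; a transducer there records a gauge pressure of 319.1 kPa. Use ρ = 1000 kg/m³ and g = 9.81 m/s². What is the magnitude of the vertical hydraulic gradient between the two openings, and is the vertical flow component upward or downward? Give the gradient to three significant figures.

|i_v| ≈ 0.131; vertical flow is downward

Total head at OW-3: h = -63.09 m (water level in the standpipe).
Pressure head at OW-9: ψ = P/(ρg) = 319.1×1000 / (1000 × 9.81) = 32.53 m.
Total head at OW-9: h = z + ψ = -96.95 + 32.53 = -64.42 m.
Δh = h(OW-3) − h(OW-9) = -63.09 − (-64.42) = 1.33 m.
Vertical separation Δz = -86.81 − (-96.95) = 10.14 m.
|i_v| = |Δh| / Δz = 1.33 / 10.14 = 0.131.
Head is higher in the shallow piezometer, so vertical flow is downward (recharge condition).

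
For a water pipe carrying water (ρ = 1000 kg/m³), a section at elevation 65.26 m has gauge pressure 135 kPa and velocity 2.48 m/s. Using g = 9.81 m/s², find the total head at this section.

Pressure head ψ = P/(ρg) = 135×1000 / (1000 × 9.81) = 13.76 m.
Velocity head = v²/(2g) = 2.48² / (2 × 9.81) = 0.313 m.
h = z + ψ + v²/(2g) = 65.26 + 13.76 + 0.313 = 79.33 m.

h ≈ 79.33 m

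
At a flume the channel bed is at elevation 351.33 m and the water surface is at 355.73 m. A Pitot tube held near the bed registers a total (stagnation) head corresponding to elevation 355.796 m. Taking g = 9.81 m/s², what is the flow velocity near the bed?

v ≈ 1.14 m/s

Near the bed, under hydrostatic conditions, the piezometric head (z + ψ) equals the free-surface elevation, 355.73 m.
Velocity head = total − piezometric = 355.796 − 355.73 = 0.066 m.
v = √(2g·h_v) = √(2 × 9.81 × 0.066) = 1.14 m/s.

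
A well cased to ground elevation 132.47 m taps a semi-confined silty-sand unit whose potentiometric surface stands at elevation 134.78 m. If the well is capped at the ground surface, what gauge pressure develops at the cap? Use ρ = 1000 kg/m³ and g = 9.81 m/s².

Head above the cap: Δh = 134.78 − 132.47 = 2.31 m.
P = ρgΔh = 1000 × 9.81 × 2.31 = 22661 Pa ≈ 22.7 kPa.

P ≈ 22.7 kPa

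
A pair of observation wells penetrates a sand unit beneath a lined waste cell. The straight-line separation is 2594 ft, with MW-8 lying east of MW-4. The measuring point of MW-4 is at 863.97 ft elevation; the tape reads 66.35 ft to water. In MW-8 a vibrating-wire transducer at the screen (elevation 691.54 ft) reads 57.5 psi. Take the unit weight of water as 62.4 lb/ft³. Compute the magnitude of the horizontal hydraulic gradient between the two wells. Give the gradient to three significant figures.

Total head at MW-4: h = 863.97 − 66.35 = 797.62 ft.
Pressure head at MW-8: ψ = 144·P/γ = 144 × 57.5 / 62.4 = 132.69 ft.
Total head at MW-8: h = z + ψ = 691.54 + 132.69 = 824.23 ft.
Head difference: h(MW-4) − h(MW-8) = 797.62 − 824.23 = -26.61 ft.
Hydraulic gradient: i = |Δh| / L = 26.61 / 2594 = 0.0103.

i ≈ 0.0103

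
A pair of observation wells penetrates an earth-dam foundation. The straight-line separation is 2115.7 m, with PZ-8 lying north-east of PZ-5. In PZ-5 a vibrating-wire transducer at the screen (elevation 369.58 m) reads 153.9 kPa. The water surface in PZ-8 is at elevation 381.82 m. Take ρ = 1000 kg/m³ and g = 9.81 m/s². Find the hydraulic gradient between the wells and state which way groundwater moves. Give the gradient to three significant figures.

i ≈ 0.00163; groundwater flows toward the north-east

Pressure head at PZ-5: ψ = P/(ρg) = 153.9×1000 / (1000 × 9.81) = 15.69 m.
Total head at PZ-5: h = z + ψ = 369.58 + 15.69 = 385.27 m.
Total head at PZ-8: h = 381.82 m (water level in the piezometer is the total head).
Head difference: h(PZ-5) − h(PZ-8) = 385.27 − 381.82 = 3.45 m.
Hydraulic gradient: i = |Δh| / L = 3.45 / 2115.7 = 0.00163.
Flow is from higher to lower head: from PZ-5 toward PZ-8, i.e. toward the north-east.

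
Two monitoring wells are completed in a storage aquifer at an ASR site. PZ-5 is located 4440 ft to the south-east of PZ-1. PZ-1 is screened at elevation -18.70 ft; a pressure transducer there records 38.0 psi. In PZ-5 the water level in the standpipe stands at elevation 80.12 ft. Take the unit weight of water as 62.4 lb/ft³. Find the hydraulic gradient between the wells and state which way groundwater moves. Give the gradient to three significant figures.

Pressure head at PZ-1: ψ = 144·P/γ = 144 × 38.0 / 62.4 = 87.69 ft.
Total head at PZ-1: h = z + ψ = -18.70 + 87.69 = 68.99 ft.
Total head at PZ-5: h = 80.12 ft (water level in the piezometer is the total head).
Head difference: h(PZ-1) − h(PZ-5) = 68.99 − 80.12 = -11.13 ft.
Hydraulic gradient: i = |Δh| / L = 11.13 / 4440 = 0.00251.
Flow is from higher to lower head: from PZ-5 toward PZ-1, i.e. toward the north-west.

i ≈ 0.00251; groundwater flows toward the north-west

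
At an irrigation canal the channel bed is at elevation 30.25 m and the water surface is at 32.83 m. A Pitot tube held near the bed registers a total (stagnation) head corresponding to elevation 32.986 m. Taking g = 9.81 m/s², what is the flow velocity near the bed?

Near the bed, under hydrostatic conditions, the piezometric head (z + ψ) equals the free-surface elevation, 32.83 m.
Velocity head = total − piezometric = 32.986 − 32.83 = 0.156 m.
v = √(2g·h_v) = √(2 × 9.81 × 0.156) = 1.75 m/s.

v ≈ 1.75 m/s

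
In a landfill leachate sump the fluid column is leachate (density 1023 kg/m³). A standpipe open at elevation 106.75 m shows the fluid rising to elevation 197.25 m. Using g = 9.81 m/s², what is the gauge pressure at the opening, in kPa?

P ≈ 908 kPa

Pressure head ψ = h − z = 197.25 − 106.75 = 90.50 m.
P = ρgψ = 1023 × 9.81 × 90.50 = 908225 Pa ≈ 908 kPa.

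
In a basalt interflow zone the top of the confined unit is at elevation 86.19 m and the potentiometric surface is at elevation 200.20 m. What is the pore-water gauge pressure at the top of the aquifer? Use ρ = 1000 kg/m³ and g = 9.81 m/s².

Pressure head at the aquifer top: ψ = h − z = 200.20 − 86.19 = 114.01 m.
P = ρgψ = 1000 × 9.81 × 114.01 = 1118438 Pa ≈ 1120 kPa.

P ≈ 1120 kPa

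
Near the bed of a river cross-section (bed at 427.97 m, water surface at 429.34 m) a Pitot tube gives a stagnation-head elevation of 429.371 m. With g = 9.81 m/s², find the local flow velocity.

Near the bed, under hydrostatic conditions, the piezometric head (z + ψ) equals the free-surface elevation, 429.34 m.
Velocity head = total − piezometric = 429.371 − 429.34 = 0.031 m.
v = √(2g·h_v) = √(2 × 9.81 × 0.031) = 0.780 m/s.

v ≈ 0.780 m/s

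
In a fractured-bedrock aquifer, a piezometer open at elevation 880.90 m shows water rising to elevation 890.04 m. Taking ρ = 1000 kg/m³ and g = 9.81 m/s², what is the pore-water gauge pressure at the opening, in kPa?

P ≈ 89.7 kPa

Pressure head ψ = h − z = 890.04 − 880.90 = 9.14 m.
P = ρgψ = 1000 × 9.81 × 9.14 = 89663 Pa ≈ 89.7 kPa.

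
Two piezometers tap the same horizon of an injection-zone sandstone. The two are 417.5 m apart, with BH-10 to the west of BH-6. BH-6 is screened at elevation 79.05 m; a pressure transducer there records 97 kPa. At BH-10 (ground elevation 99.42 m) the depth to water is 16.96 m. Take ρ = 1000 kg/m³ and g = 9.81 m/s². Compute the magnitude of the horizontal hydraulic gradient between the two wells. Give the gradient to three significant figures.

Pressure head at BH-6: ψ = P/(ρg) = 97×1000 / (1000 × 9.81) = 9.89 m.
Total head at BH-6: h = z + ψ = 79.05 + 9.89 = 88.94 m.
Total head at BH-10: h = 99.42 − 16.96 = 82.46 m.
Head difference: h(BH-6) − h(BH-10) = 88.94 − 82.46 = 6.48 m.
Hydraulic gradient: i = |Δh| / L = 6.48 / 417.5 = 0.0155.

i ≈ 0.0155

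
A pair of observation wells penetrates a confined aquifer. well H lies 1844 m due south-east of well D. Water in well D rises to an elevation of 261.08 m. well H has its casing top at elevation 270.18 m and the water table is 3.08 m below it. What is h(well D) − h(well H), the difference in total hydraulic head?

Total head at well D: h = 261.08 m (water level in the piezometer is the total head).
Total head at well H: h = 270.18 − 3.08 = 267.10 m.
Head difference: h(well D) − h(well H) = 261.08 − 267.10 = -6.02 m.

Δh ≈ -6.02 m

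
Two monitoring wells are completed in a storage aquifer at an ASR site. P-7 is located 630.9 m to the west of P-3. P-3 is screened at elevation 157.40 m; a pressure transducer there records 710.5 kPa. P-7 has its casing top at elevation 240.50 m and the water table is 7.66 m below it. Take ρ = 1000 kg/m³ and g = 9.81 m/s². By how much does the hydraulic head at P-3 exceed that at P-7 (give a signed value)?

Δh ≈ -3.01 m

Pressure head at P-3: ψ = P/(ρg) = 710.5×1000 / (1000 × 9.81) = 72.43 m.
Total head at P-3: h = z + ψ = 157.40 + 72.43 = 229.83 m.
Total head at P-7: h = 240.50 − 7.66 = 232.84 m.
Head difference: h(P-3) − h(P-7) = 229.83 − 232.84 = -3.01 m.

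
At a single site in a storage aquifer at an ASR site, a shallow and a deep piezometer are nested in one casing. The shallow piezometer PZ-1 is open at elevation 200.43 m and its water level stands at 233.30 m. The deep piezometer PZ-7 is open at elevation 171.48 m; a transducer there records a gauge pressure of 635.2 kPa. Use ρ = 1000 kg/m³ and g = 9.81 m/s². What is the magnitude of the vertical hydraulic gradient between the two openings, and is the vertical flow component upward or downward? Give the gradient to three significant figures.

|i_v| ≈ 0.101; vertical flow is upward

Total head at PZ-1: h = 233.30 m (water level in the standpipe).
Pressure head at PZ-7: ψ = P/(ρg) = 635.2×1000 / (1000 × 9.81) = 64.75 m.
Total head at PZ-7: h = z + ψ = 171.48 + 64.75 = 236.23 m.
Δh = h(PZ-1) − h(PZ-7) = 233.30 − 236.23 = -2.93 m.
Vertical separation Δz = 200.43 − 171.48 = 28.95 m.
|i_v| = |Δh| / Δz = 2.93 / 28.95 = 0.101.
Head is higher in the deep piezometer, so vertical flow is upward (discharge condition).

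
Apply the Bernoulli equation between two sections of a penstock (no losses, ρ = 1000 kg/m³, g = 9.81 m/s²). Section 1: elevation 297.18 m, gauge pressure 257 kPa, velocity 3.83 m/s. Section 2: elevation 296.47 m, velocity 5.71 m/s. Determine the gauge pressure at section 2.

P₂ ≈ 255 kPa

Pressure head at 1: ψ₁ = P₁/(ρg) = 257×1000 / (1000 × 9.81) = 26.20 m.
Velocity heads: v₁²/2g = 3.83²/19.62 = 0.748 m; v₂²/2g = 5.71²/19.62 = 1.662 m.
Total head H = z₁ + ψ₁ + v₁²/2g = 297.18 + 26.20 + 0.748 = 324.13 m.
ψ₂ = H − z₂ − v₂²/2g = 324.13 − 296.47 − 1.662 = 26.00 m.
P₂ = ρgψ₂ = 1000 × 9.81 × 26.00 ≈ 255 kPa.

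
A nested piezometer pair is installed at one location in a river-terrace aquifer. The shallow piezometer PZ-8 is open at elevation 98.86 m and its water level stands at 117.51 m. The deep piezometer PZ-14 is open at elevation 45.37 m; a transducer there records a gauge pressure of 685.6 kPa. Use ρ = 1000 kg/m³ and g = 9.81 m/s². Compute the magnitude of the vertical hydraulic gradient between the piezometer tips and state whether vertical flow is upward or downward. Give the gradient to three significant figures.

|i_v| ≈ 0.0421; vertical flow is downward

Total head at PZ-8: h = 117.51 m (water level in the standpipe).
Pressure head at PZ-14: ψ = P/(ρg) = 685.6×1000 / (1000 × 9.81) = 69.89 m.
Total head at PZ-14: h = z + ψ = 45.37 + 69.89 = 115.26 m.
Δh = h(PZ-8) − h(PZ-14) = 117.51 − 115.26 = 2.25 m.
Vertical separation Δz = 98.86 − 45.37 = 53.49 m.
|i_v| = |Δh| / Δz = 2.25 / 53.49 = 0.0421.
Head is higher in the shallow piezometer, so vertical flow is downward (recharge condition).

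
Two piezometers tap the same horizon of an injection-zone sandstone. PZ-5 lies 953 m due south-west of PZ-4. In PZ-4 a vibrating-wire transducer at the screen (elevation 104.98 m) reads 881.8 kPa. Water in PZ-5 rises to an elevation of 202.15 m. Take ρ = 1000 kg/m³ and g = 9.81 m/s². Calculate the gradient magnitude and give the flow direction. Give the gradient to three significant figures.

Pressure head at PZ-4: ψ = P/(ρg) = 881.8×1000 / (1000 × 9.81) = 89.89 m.
Total head at PZ-4: h = z + ψ = 104.98 + 89.89 = 194.87 m.
Total head at PZ-5: h = 202.15 m (water level in the piezometer is the total head).
Head difference: h(PZ-4) − h(PZ-5) = 194.87 − 202.15 = -7.28 m.
Hydraulic gradient: i = |Δh| / L = 7.28 / 953 = 0.00764.
Flow is from higher to lower head: from PZ-5 toward PZ-4, i.e. toward the north-east.

i ≈ 0.00764; groundwater flows toward the north-east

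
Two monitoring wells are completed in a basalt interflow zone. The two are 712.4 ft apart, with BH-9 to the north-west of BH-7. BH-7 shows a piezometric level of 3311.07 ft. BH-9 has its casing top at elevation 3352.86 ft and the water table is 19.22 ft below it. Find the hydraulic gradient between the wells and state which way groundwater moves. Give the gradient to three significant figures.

Total head at BH-7: h = 3311.07 ft (water level in the piezometer is the total head).
Total head at BH-9: h = 3352.86 − 19.22 = 3333.64 ft.
Head difference: h(BH-7) − h(BH-9) = 3311.07 − 3333.64 = -22.57 ft.
Hydraulic gradient: i = |Δh| / L = 22.57 / 712.4 = 0.0317.
Flow is from higher to lower head: from BH-9 toward BH-7, i.e. toward the south-east.

i ≈ 0.0317; groundwater flows toward the south-east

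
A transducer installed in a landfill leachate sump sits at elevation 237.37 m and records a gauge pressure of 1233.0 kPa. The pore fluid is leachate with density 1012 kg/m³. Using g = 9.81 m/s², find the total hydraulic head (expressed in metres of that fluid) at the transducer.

ψ = P/(ρg) = 1233.0×1000 / (1012 × 9.81) = 124.20 m.
h = z + ψ = 237.37 + 124.20 = 361.57 m.

h ≈ 361.57 m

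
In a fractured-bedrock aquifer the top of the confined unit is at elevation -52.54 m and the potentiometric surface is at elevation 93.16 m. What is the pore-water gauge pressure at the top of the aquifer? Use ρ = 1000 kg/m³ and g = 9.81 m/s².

Pressure head at the aquifer top: ψ = h − z = 93.16 − (-52.54) = 145.70 m.
P = ρgψ = 1000 × 9.81 × 145.70 = 1429317 Pa ≈ 1430 kPa.

P ≈ 1430 kPa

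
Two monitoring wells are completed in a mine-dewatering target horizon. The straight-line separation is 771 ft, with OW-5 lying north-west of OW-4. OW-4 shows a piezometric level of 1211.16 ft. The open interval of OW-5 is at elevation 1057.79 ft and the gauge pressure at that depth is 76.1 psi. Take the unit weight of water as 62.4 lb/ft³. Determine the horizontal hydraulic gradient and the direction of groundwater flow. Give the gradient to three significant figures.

Total head at OW-4: h = 1211.16 ft (water level in the piezometer is the total head).
Pressure head at OW-5: ψ = 144·P/γ = 144 × 76.1 / 62.4 = 175.62 ft.
Total head at OW-5: h = z + ψ = 1057.79 + 175.62 = 1233.41 ft.
Head difference: h(OW-4) − h(OW-5) = 1211.16 − 1233.41 = -22.25 ft.
Hydraulic gradient: i = |Δh| / L = 22.25 / 771 = 0.0289.
Flow is from higher to lower head: from OW-5 toward OW-4, i.e. toward the south-east.

i ≈ 0.0289; groundwater flows toward the south-east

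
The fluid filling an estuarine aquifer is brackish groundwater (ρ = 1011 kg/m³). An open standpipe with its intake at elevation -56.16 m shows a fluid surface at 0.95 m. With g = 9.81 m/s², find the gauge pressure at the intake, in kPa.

P ≈ 566 kPa

Pressure head ψ = h − z = 0.95 − (-56.16) = 57.11 m.
P = ρgψ = 1011 × 9.81 × 57.11 = 566412 Pa ≈ 566 kPa.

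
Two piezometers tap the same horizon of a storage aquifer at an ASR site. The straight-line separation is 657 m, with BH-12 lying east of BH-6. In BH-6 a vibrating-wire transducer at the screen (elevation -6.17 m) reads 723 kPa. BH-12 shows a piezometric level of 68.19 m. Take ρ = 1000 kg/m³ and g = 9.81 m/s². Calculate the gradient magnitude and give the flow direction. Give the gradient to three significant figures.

Pressure head at BH-6: ψ = P/(ρg) = 723×1000 / (1000 × 9.81) = 73.70 m.
Total head at BH-6: h = z + ψ = -6.17 + 73.70 = 67.53 m.
Total head at BH-12: h = 68.19 m (water level in the piezometer is the total head).
Head difference: h(BH-6) − h(BH-12) = 67.53 − 68.19 = -0.66 m.
Hydraulic gradient: i = |Δh| / L = 0.66 / 657 = 0.00100.
Flow is from higher to lower head: from BH-12 toward BH-6, i.e. toward the west.

i ≈ 0.00100; groundwater flows toward the west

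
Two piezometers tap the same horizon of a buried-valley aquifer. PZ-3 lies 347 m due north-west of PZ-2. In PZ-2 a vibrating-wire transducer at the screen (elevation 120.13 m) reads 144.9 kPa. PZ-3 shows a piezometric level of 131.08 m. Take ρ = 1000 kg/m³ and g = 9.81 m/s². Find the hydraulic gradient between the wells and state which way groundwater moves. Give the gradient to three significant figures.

Pressure head at PZ-2: ψ = P/(ρg) = 144.9×1000 / (1000 × 9.81) = 14.77 m.
Total head at PZ-2: h = z + ψ = 120.13 + 14.77 = 134.90 m.
Total head at PZ-3: h = 131.08 m (water level in the piezometer is the total head).
Head difference: h(PZ-2) − h(PZ-3) = 134.90 − 131.08 = 3.82 m.
Hydraulic gradient: i = |Δh| / L = 3.82 / 347 = 0.0110.
Flow is from higher to lower head: from PZ-2 toward PZ-3, i.e. toward the north-west.

i ≈ 0.0110; groundwater flows toward the north-west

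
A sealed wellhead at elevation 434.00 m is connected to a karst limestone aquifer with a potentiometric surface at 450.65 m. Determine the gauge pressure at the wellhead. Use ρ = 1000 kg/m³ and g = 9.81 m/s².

Head above the cap: Δh = 450.65 − 434.00 = 16.65 m.
P = ρgΔh = 1000 × 9.81 × 16.65 = 163336 Pa ≈ 163 kPa.

P ≈ 163 kPa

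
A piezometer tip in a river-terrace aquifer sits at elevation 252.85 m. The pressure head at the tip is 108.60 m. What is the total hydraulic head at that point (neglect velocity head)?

h = z + ψ = 252.85 + 108.60 = 361.45 m.

h ≈ 361.45 m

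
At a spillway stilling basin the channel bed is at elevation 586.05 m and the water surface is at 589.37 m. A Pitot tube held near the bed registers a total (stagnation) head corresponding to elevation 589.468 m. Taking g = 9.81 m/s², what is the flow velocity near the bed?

v ≈ 1.39 m/s

Near the bed, under hydrostatic conditions, the piezometric head (z + ψ) equals the free-surface elevation, 589.37 m.
Velocity head = total − piezometric = 589.468 − 589.37 = 0.098 m.
v = √(2g·h_v) = √(2 × 9.81 × 0.098) = 1.39 m/s.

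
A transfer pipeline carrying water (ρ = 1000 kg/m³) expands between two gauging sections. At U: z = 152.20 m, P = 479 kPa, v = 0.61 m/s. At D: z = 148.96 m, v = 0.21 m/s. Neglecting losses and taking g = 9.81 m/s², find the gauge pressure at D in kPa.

P₂ ≈ 511 kPa

Pressure head at U: ψ₁ = P₁/(ρg) = 479×1000 / (1000 × 9.81) = 48.83 m.
Velocity heads: v₁²/2g = 0.61²/19.62 = 0.019 m; v₂²/2g = 0.21²/19.62 = 0.002 m.
Total head H = z₁ + ψ₁ + v₁²/2g = 152.20 + 48.83 + 0.019 = 201.05 m.
ψ₂ = H − z₂ − v₂²/2g = 201.05 − 148.96 − 0.002 = 52.09 m.
P₂ = ρgψ₂ = 1000 × 9.81 × 52.09 ≈ 511 kPa.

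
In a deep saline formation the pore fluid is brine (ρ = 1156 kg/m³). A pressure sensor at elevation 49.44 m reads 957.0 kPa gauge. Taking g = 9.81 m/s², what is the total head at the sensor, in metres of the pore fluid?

ψ = P/(ρg) = 957.0×1000 / (1156 × 9.81) = 84.39 m.
h = z + ψ = 49.44 + 84.39 = 133.83 m.

h ≈ 133.83 m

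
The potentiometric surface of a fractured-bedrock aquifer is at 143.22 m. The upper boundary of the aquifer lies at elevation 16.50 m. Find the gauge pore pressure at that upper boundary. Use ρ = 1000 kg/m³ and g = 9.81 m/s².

Pressure head at the aquifer top: ψ = h − z = 143.22 − 16.50 = 126.72 m.
P = ρgψ = 1000 × 9.81 × 126.72 = 1243123 Pa ≈ 1240 kPa.

P ≈ 1240 kPa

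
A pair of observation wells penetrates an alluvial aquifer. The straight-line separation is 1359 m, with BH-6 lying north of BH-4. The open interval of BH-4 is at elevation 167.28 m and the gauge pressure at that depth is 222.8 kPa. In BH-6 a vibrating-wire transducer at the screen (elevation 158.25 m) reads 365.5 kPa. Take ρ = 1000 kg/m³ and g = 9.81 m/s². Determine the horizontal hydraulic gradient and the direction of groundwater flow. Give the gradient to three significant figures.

Pressure head at BH-4: ψ = P/(ρg) = 222.8×1000 / (1000 × 9.81) = 22.71 m.
Total head at BH-4: h = z + ψ = 167.28 + 22.71 = 189.99 m.
Pressure head at BH-6: ψ = P/(ρg) = 365.5×1000 / (1000 × 9.81) = 37.26 m.
Total head at BH-6: h = z + ψ = 158.25 + 37.26 = 195.51 m.
Head difference: h(BH-4) − h(BH-6) = 189.99 − 195.51 = -5.52 m.
Hydraulic gradient: i = |Δh| / L = 5.52 / 1359 = 0.00406.
Flow is from higher to lower head: from BH-6 toward BH-4, i.e. toward the south.

i ≈ 0.00406; groundwater flows toward the south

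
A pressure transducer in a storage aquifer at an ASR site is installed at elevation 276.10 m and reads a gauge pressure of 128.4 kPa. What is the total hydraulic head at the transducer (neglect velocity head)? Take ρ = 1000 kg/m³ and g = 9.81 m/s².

h ≈ 289.19 m

ψ = P/(ρg) = 128.4×1000 / (1000 × 9.81) = 13.09 m.
h = z + ψ = 276.10 + 13.09 = 289.19 m.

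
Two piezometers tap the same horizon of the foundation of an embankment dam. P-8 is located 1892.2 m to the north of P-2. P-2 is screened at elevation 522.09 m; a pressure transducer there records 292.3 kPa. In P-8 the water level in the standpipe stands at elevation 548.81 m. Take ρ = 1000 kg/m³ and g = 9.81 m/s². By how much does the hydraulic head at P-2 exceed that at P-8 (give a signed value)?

Pressure head at P-2: ψ = P/(ρg) = 292.3×1000 / (1000 × 9.81) = 29.80 m.
Total head at P-2: h = z + ψ = 522.09 + 29.80 = 551.89 m.
Total head at P-8: h = 548.81 m (water level in the piezometer is the total head).
Head difference: h(P-2) − h(P-8) = 551.89 − 548.81 = 3.08 m.

Δh ≈ 3.08 m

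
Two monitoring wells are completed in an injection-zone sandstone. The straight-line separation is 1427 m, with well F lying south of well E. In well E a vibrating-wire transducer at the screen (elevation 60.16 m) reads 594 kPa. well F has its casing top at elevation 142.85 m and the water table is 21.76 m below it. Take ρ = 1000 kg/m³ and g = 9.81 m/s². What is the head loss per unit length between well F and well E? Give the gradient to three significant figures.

Pressure head at well E: ψ = P/(ρg) = 594×1000 / (1000 × 9.81) = 60.55 m.
Total head at well E: h = z + ψ = 60.16 + 60.55 = 120.71 m.
Total head at well F: h = 142.85 − 21.76 = 121.09 m.
Head difference: h(well E) − h(well F) = 120.71 − 121.09 = -0.38 m.
Hydraulic gradient: i = |Δh| / L = 0.38 / 1427 = 0.000266.

i ≈ 0.000266 m/m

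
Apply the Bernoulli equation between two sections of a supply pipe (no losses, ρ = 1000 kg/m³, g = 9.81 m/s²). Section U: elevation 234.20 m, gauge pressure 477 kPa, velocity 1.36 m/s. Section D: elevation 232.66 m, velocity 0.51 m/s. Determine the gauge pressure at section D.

Pressure head at U: ψ₁ = P₁/(ρg) = 477×1000 / (1000 × 9.81) = 48.62 m.
Velocity heads: v₁²/2g = 1.36²/19.62 = 0.094 m; v₂²/2g = 0.51²/19.62 = 0.013 m.
Total head H = z₁ + ψ₁ + v₁²/2g = 234.20 + 48.62 + 0.094 = 282.91 m.
ψ₂ = H − z₂ − v₂²/2g = 282.91 − 232.66 − 0.013 = 50.24 m.
P₂ = ρgψ₂ = 1000 × 9.81 × 50.24 ≈ 493 kPa.

P₂ ≈ 493 kPa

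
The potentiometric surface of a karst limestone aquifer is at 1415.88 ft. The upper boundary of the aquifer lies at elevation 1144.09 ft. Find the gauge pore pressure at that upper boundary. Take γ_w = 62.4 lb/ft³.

P ≈ 118 psi

Pressure head at the aquifer top: ψ = h − z = 1415.88 − 1144.09 = 271.79 ft.
P = γψ/144 = 62.4 × 271.79 / 144 = 118 psi.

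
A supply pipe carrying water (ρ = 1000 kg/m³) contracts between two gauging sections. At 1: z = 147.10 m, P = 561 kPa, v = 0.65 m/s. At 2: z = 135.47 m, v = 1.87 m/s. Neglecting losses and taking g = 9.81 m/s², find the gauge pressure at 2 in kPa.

Pressure head at 1: ψ₁ = P₁/(ρg) = 561×1000 / (1000 × 9.81) = 57.19 m.
Velocity heads: v₁²/2g = 0.65²/19.62 = 0.022 m; v₂²/2g = 1.87²/19.62 = 0.178 m.
Total head H = z₁ + ψ₁ + v₁²/2g = 147.10 + 57.19 + 0.022 = 204.31 m.
ψ₂ = H − z₂ − v₂²/2g = 204.31 − 135.47 − 0.178 = 68.66 m.
P₂ = ρgψ₂ = 1000 × 9.81 × 68.66 ≈ 674 kPa.

P₂ ≈ 674 kPa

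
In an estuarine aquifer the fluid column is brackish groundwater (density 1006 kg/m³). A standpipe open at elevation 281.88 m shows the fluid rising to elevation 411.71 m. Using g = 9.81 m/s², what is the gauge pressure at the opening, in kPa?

Pressure head ψ = h − z = 411.71 − 281.88 = 129.83 m.
P = ρgψ = 1006 × 9.81 × 129.83 = 1281274 Pa ≈ 1280 kPa.

P ≈ 1280 kPa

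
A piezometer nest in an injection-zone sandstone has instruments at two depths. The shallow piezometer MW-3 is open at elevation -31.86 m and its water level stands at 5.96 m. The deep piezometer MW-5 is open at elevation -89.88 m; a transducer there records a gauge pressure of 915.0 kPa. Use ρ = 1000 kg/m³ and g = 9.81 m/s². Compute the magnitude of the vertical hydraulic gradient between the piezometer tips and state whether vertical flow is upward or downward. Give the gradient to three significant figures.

|i_v| ≈ 0.0443; vertical flow is downward

Total head at MW-3: h = 5.96 m (water level in the standpipe).
Pressure head at MW-5: ψ = P/(ρg) = 915.0×1000 / (1000 × 9.81) = 93.27 m.
Total head at MW-5: h = z + ψ = -89.88 + 93.27 = 3.39 m.
Δh = h(MW-3) − h(MW-5) = 5.96 − 3.39 = 2.57 m.
Vertical separation Δz = -31.86 − (-89.88) = 58.02 m.
|i_v| = |Δh| / Δz = 2.57 / 58.02 = 0.0443.
Head is higher in the shallow piezometer, so vertical flow is downward (recharge condition).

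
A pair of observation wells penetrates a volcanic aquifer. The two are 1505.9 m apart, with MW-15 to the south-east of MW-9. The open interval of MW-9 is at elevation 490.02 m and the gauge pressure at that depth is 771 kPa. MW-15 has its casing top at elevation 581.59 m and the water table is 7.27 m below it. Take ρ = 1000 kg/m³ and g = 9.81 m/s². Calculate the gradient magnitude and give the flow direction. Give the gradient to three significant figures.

i ≈ 0.00379; groundwater flows toward the north-west

Pressure head at MW-9: ψ = P/(ρg) = 771×1000 / (1000 × 9.81) = 78.59 m.
Total head at MW-9: h = z + ψ = 490.02 + 78.59 = 568.61 m.
Total head at MW-15: h = 581.59 − 7.27 = 574.32 m.
Head difference: h(MW-9) − h(MW-15) = 568.61 − 574.32 = -5.71 m.
Hydraulic gradient: i = |Δh| / L = 5.71 / 1505.9 = 0.00379.
Flow is from higher to lower head: from MW-15 toward MW-9, i.e. toward the north-west.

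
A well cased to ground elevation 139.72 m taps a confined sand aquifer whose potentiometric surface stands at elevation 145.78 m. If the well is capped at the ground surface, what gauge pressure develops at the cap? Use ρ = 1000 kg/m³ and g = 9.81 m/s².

P ≈ 59.4 kPa

Head above the cap: Δh = 145.78 − 139.72 = 6.06 m.
P = ρgΔh = 1000 × 9.81 × 6.06 = 59449 Pa ≈ 59.4 kPa.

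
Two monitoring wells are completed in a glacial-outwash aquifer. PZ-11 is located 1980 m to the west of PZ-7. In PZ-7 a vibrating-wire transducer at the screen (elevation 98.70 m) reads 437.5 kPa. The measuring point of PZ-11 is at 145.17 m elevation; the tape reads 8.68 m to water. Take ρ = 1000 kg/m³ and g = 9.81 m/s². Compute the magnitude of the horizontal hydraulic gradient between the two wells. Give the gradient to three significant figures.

i ≈ 0.00344

Pressure head at PZ-7: ψ = P/(ρg) = 437.5×1000 / (1000 × 9.81) = 44.60 m.
Total head at PZ-7: h = z + ψ = 98.70 + 44.60 = 143.30 m.
Total head at PZ-11: h = 145.17 − 8.68 = 136.49 m.
Head difference: h(PZ-7) − h(PZ-11) = 143.30 − 136.49 = 6.81 m.
Hydraulic gradient: i = |Δh| / L = 6.81 / 1980 = 0.00344.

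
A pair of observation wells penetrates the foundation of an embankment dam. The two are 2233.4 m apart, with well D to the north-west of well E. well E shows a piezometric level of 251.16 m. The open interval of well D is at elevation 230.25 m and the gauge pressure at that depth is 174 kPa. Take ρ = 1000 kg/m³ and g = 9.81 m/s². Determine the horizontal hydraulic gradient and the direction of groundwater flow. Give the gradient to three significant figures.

Total head at well E: h = 251.16 m (water level in the piezometer is the total head).
Pressure head at well D: ψ = P/(ρg) = 174×1000 / (1000 × 9.81) = 17.74 m.
Total head at well D: h = z + ψ = 230.25 + 17.74 = 247.99 m.
Head difference: h(well E) − h(well D) = 251.16 − 247.99 = 3.17 m.
Hydraulic gradient: i = |Δh| / L = 3.17 / 2233.4 = 0.00142.
Flow is from higher to lower head: from well E toward well D, i.e. toward the north-west.

i ≈ 0.00142; groundwater flows toward the north-west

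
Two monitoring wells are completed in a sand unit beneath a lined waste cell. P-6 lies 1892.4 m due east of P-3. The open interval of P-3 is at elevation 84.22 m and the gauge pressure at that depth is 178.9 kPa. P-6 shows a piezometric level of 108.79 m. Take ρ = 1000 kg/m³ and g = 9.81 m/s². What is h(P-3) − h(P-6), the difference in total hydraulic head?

Pressure head at P-3: ψ = P/(ρg) = 178.9×1000 / (1000 × 9.81) = 18.24 m.
Total head at P-3: h = z + ψ = 84.22 + 18.24 = 102.46 m.
Total head at P-6: h = 108.79 m (water level in the piezometer is the total head).
Head difference: h(P-3) − h(P-6) = 102.46 − 108.79 = -6.33 m.

Δh ≈ -6.33 m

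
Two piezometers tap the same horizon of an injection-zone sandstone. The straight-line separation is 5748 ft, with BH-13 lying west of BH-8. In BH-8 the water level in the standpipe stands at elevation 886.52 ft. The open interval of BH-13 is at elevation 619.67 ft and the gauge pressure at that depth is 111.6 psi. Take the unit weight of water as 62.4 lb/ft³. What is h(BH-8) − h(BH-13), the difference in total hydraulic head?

Total head at BH-8: h = 886.52 ft (water level in the piezometer is the total head).
Pressure head at BH-13: ψ = 144·P/γ = 144 × 111.6 / 62.4 = 257.54 ft.
Total head at BH-13: h = z + ψ = 619.67 + 257.54 = 877.21 ft.
Head difference: h(BH-8) − h(BH-13) = 886.52 − 877.21 = 9.31 ft.

Δh ≈ 9.31 ft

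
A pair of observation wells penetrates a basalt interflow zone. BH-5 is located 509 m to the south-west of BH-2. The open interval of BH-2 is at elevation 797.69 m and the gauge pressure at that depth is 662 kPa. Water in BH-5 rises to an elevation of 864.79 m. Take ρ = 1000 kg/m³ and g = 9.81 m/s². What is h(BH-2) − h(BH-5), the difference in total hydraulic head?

Δh ≈ 0.38 m

Pressure head at BH-2: ψ = P/(ρg) = 662×1000 / (1000 × 9.81) = 67.48 m.
Total head at BH-2: h = z + ψ = 797.69 + 67.48 = 865.17 m.
Total head at BH-5: h = 864.79 m (water level in the piezometer is the total head).
Head difference: h(BH-2) − h(BH-5) = 865.17 − 864.79 = 0.38 m.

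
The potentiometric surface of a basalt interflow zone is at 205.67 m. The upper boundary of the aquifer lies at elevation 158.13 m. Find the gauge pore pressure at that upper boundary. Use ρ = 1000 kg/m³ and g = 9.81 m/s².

P ≈ 466 kPa

Pressure head at the aquifer top: ψ = h − z = 205.67 − 158.13 = 47.54 m.
P = ρgψ = 1000 × 9.81 × 47.54 = 466367 Pa ≈ 466 kPa.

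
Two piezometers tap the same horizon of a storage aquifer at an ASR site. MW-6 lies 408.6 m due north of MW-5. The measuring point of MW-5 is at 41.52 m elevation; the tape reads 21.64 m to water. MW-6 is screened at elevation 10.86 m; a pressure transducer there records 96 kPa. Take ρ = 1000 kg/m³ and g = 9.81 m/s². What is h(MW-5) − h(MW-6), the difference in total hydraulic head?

Δh ≈ -0.77 m

Total head at MW-5: h = 41.52 − 21.64 = 19.88 m.
Pressure head at MW-6: ψ = P/(ρg) = 96×1000 / (1000 × 9.81) = 9.79 m.
Total head at MW-6: h = z + ψ = 10.86 + 9.79 = 20.65 m.
Head difference: h(MW-5) − h(MW-6) = 19.88 − 20.65 = -0.77 m.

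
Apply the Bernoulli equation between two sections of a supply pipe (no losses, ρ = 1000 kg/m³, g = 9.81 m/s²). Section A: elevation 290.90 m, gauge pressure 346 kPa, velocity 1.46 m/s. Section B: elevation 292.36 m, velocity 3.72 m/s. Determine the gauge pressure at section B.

P₂ ≈ 326 kPa

Pressure head at A: ψ₁ = P₁/(ρg) = 346×1000 / (1000 × 9.81) = 35.27 m.
Velocity heads: v₁²/2g = 1.46²/19.62 = 0.109 m; v₂²/2g = 3.72²/19.62 = 0.705 m.
Total head H = z₁ + ψ₁ + v₁²/2g = 290.90 + 35.27 + 0.109 = 326.28 m.
ψ₂ = H − z₂ − v₂²/2g = 326.28 − 292.36 − 0.705 = 33.21 m.
P₂ = ρgψ₂ = 1000 × 9.81 × 33.21 ≈ 326 kPa.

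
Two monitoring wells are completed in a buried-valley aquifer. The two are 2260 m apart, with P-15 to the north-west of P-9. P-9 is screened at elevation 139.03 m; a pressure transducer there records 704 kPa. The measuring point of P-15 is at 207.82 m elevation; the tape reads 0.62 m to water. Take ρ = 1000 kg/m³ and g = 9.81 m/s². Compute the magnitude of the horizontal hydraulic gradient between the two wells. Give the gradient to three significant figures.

Pressure head at P-9: ψ = P/(ρg) = 704×1000 / (1000 × 9.81) = 71.76 m.
Total head at P-9: h = z + ψ = 139.03 + 71.76 = 210.79 m.
Total head at P-15: h = 207.82 − 0.62 = 207.20 m.
Head difference: h(P-9) − h(P-15) = 210.79 − 207.20 = 3.59 m.
Hydraulic gradient: i = |Δh| / L = 3.59 / 2260 = 0.00159.

i ≈ 0.00159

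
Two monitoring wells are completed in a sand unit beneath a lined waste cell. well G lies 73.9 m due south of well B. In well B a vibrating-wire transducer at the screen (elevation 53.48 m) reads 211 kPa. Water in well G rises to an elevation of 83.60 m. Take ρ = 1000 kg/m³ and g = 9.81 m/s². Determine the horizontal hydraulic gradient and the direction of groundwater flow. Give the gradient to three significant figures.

Pressure head at well B: ψ = P/(ρg) = 211×1000 / (1000 × 9.81) = 21.51 m.
Total head at well B: h = z + ψ = 53.48 + 21.51 = 74.99 m.
Total head at well G: h = 83.60 m (water level in the piezometer is the total head).
Head difference: h(well B) − h(well G) = 74.99 − 83.60 = -8.61 m.
Hydraulic gradient: i = |Δh| / L = 8.61 / 73.9 = 0.117.
Flow is from higher to lower head: from well G toward well B, i.e. toward the north.

i ≈ 0.117; groundwater flows toward the north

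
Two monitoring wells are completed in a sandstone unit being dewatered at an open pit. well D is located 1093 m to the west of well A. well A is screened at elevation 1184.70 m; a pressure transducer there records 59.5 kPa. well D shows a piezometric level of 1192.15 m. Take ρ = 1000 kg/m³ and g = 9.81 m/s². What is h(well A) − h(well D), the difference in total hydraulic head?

Δh ≈ -1.38 m

Pressure head at well A: ψ = P/(ρg) = 59.5×1000 / (1000 × 9.81) = 6.07 m.
Total head at well A: h = z + ψ = 1184.70 + 6.07 = 1190.77 m.
Total head at well D: h = 1192.15 m (water level in the piezometer is the total head).
Head difference: h(well A) − h(well D) = 1190.77 − 1192.15 = -1.38 m.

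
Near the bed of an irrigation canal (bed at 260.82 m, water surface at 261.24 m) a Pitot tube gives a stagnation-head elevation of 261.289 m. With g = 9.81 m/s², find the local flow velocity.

v ≈ 0.980 m/s

Near the bed, under hydrostatic conditions, the piezometric head (z + ψ) equals the free-surface elevation, 261.24 m.
Velocity head = total − piezometric = 261.289 − 261.24 = 0.049 m.
v = √(2g·h_v) = √(2 × 9.81 × 0.049) = 0.980 m/s.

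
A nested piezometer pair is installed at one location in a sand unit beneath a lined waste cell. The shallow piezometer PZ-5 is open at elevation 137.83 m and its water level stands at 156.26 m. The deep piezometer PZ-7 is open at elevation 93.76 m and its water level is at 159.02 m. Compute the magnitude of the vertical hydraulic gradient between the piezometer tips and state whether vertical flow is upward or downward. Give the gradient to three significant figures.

Total head at PZ-5: h = 156.26 m (water level in the standpipe).
Total head at PZ-7: h = 159.02 m.
Δh = h(PZ-5) − h(PZ-7) = 156.26 − 159.02 = -2.76 m.
Vertical separation Δz = 137.83 − 93.76 = 44.07 m.
|i_v| = |Δh| / Δz = 2.76 / 44.07 = 0.0626.
Head is higher in the deep piezometer, so vertical flow is upward (discharge condition).

|i_v| ≈ 0.0626; vertical flow is upward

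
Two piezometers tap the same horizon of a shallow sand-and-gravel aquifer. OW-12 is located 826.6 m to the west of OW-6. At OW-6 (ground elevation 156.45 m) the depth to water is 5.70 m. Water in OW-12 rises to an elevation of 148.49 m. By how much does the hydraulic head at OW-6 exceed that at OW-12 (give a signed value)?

Total head at OW-6: h = 156.45 − 5.70 = 150.75 m.
Total head at OW-12: h = 148.49 m (water level in the piezometer is the total head).
Head difference: h(OW-6) − h(OW-12) = 150.75 − 148.49 = 2.26 m.

Δh ≈ 2.26 m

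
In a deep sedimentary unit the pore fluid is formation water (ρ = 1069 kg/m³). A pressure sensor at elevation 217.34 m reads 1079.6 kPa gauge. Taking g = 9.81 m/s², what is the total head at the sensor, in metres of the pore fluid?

h ≈ 320.29 m

ψ = P/(ρg) = 1079.6×1000 / (1069 × 9.81) = 102.95 m.
h = z + ψ = 217.34 + 102.95 = 320.29 m.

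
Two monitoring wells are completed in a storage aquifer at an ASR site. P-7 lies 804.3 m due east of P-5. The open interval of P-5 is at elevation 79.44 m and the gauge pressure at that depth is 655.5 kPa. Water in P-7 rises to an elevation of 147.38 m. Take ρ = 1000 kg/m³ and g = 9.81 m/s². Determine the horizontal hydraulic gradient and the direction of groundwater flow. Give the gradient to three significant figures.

Pressure head at P-5: ψ = P/(ρg) = 655.5×1000 / (1000 × 9.81) = 66.82 m.
Total head at P-5: h = z + ψ = 79.44 + 66.82 = 146.26 m.
Total head at P-7: h = 147.38 m (water level in the piezometer is the total head).
Head difference: h(P-5) − h(P-7) = 146.26 − 147.38 = -1.12 m.
Hydraulic gradient: i = |Δh| / L = 1.12 / 804.3 = 0.00139.
Flow is from higher to lower head: from P-7 toward P-5, i.e. toward the west.

i ≈ 0.00139; groundwater flows toward the west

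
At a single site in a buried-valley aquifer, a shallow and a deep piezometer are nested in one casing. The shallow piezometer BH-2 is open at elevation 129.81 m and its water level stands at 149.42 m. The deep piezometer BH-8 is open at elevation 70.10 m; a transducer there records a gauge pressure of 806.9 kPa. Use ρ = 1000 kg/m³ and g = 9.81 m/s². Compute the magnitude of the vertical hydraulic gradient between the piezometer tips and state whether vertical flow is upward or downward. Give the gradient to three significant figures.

Total head at BH-2: h = 149.42 m (water level in the standpipe).
Pressure head at BH-8: ψ = P/(ρg) = 806.9×1000 / (1000 × 9.81) = 82.25 m.
Total head at BH-8: h = z + ψ = 70.10 + 82.25 = 152.35 m.
Δh = h(BH-2) − h(BH-8) = 149.42 − 152.35 = -2.93 m.
Vertical separation Δz = 129.81 − 70.10 = 59.71 m.
|i_v| = |Δh| / Δz = 2.93 / 59.71 = 0.0491.
Head is higher in the deep piezometer, so vertical flow is upward (discharge condition).

|i_v| ≈ 0.0491; vertical flow is upward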